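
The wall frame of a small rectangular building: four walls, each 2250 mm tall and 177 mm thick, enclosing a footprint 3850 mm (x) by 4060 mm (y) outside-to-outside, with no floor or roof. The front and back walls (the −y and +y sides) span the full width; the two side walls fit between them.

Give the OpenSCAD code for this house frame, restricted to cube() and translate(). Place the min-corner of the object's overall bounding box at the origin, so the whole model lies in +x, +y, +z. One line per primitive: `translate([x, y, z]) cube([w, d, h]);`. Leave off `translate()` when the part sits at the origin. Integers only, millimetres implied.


cube([3850, 177, 2250]);
translate([0, 3883, 0]) cube([3850, 177, 2250]);
translate([0, 177, 0]) cube([177, 3706, 2250]);
translate([3673, 177, 0]) cube([177, 3706, 2250]);


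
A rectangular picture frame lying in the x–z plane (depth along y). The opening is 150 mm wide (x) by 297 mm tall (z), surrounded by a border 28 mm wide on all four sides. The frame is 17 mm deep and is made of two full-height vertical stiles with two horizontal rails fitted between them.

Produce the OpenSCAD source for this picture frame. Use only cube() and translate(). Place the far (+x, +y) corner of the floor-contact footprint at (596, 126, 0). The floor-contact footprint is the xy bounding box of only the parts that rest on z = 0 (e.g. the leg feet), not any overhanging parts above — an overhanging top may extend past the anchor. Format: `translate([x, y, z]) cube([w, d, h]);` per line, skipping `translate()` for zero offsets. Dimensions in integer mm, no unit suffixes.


translate([390, 109, 0]) cube([28, 17, 353]);
translate([568, 109, 0]) cube([28, 17, 353]);
translate([418, 109, 0]) cube([150, 17, 28]);
translate([418, 109, 325]) cube([150, 17, 28]);


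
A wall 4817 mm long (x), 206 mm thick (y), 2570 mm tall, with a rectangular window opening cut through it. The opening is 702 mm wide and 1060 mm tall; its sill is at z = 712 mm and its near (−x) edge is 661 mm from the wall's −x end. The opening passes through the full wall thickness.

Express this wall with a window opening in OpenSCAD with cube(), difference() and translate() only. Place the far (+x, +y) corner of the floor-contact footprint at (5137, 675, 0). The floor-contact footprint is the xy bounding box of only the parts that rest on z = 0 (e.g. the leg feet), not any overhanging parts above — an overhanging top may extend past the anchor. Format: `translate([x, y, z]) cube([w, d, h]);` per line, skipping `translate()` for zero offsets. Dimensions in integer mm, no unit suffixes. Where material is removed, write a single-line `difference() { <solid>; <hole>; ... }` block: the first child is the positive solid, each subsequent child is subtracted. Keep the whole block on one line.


difference() { translate([320, 469, 0]) cube([4817, 206, 2570]); translate([981, 469, 712]) cube([702, 206, 1060]); }


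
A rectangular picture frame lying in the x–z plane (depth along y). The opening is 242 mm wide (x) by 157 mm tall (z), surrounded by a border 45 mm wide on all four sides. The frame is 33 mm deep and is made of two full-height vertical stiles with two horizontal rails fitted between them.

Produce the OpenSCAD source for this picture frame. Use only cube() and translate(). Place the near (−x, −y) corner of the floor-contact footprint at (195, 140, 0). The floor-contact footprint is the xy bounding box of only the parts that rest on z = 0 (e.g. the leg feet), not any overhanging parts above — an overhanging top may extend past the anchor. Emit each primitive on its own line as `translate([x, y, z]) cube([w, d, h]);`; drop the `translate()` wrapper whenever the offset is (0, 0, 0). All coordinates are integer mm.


translate([195, 140, 0]) cube([45, 33, 247]);
translate([482, 140, 0]) cube([45, 33, 247]);
translate([240, 140, 0]) cube([242, 33, 45]);
translate([240, 140, 202]) cube([242, 33, 45]);


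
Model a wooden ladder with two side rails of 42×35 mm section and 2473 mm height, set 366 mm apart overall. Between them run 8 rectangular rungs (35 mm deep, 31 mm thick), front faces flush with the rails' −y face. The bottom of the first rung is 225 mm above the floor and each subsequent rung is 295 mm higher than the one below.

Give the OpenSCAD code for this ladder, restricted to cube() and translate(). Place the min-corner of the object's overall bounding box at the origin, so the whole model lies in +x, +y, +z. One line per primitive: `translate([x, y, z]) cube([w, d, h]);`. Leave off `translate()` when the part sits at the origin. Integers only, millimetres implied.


cube([42, 35, 2473]);
translate([324, 0, 0]) cube([42, 35, 2473]);
translate([42, 0, 225]) cube([282, 35, 31]);
translate([42, 0, 520]) cube([282, 35, 31]);
translate([42, 0, 815]) cube([282, 35, 31]);
translate([42, 0, 1110]) cube([282, 35, 31]);
translate([42, 0, 1405]) cube([282, 35, 31]);
translate([42, 0, 1700]) cube([282, 35, 31]);
translate([42, 0, 1995]) cube([282, 35, 31]);
translate([42, 0, 2290]) cube([282, 35, 31]);


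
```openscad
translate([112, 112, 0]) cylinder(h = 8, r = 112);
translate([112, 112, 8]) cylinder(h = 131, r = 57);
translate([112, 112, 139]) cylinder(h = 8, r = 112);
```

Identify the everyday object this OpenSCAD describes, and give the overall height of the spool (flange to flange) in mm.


A spool. The overall height is 147 mm.

Three coaxial cylinders, large–small–large — a spool. Two 8 mm flanges and a 131 mm core give 8 + 131 + 8 = 147 mm.


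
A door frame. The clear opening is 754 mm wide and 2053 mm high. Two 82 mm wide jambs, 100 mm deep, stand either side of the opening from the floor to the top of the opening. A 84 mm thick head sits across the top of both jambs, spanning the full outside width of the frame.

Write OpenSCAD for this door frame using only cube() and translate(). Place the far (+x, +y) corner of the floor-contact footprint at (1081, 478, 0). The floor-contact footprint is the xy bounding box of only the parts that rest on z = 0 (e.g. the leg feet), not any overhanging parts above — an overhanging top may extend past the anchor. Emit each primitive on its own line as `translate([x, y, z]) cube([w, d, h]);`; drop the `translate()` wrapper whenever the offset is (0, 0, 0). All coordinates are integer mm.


translate([163, 378, 0]) cube([82, 100, 2053]);
translate([999, 378, 0]) cube([82, 100, 2053]);
translate([163, 378, 2053]) cube([918, 100, 84]);


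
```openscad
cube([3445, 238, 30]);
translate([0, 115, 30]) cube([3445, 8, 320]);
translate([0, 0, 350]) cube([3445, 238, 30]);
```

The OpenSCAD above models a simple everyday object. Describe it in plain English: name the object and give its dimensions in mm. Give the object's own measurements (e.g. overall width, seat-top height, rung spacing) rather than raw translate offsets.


An I-beam lying along x, 3445 mm long. Overall section height 380 mm. Two flanges 238 mm wide (y) and 30 mm thick, one on the floor and one at the top; a web 8 mm thick runs between them, centred on the flange width.


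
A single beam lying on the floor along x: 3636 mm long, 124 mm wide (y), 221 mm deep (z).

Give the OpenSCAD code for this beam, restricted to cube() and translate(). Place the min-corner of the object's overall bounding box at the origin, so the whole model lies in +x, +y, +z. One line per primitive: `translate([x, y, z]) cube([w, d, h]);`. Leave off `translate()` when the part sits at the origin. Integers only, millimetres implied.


cube([3636, 124, 221]);


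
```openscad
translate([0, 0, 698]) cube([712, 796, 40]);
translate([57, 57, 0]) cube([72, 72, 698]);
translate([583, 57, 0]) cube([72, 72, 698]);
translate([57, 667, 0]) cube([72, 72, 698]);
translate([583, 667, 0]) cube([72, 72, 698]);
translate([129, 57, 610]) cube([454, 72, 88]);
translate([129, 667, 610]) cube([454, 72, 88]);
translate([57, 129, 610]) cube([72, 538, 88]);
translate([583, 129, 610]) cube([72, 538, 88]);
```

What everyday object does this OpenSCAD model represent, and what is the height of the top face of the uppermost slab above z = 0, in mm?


A table. The table height is 738 mm.

A 712×796×40 slab sits at z = 698 on four 72 mm square posts — a table. The top surface is at 698 + 40 = 738 mm.


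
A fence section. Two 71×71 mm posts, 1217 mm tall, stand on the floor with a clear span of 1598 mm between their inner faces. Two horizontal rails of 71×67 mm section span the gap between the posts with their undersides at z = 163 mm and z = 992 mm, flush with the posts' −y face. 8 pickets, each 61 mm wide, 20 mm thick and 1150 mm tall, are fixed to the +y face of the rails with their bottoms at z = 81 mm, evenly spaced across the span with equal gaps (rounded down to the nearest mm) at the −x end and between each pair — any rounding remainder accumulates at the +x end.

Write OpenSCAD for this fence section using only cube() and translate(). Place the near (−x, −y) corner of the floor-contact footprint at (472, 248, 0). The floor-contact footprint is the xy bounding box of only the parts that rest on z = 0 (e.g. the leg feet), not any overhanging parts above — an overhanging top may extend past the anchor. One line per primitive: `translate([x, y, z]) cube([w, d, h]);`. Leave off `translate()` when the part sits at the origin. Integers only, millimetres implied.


translate([472, 248, 0]) cube([71, 71, 1217]);
translate([2141, 248, 0]) cube([71, 71, 1217]);
translate([543, 248, 163]) cube([1598, 71, 67]);
translate([543, 248, 992]) cube([1598, 71, 67]);
translate([666, 319, 81]) cube([61, 20, 1150]);
translate([850, 319, 81]) cube([61, 20, 1150]);
translate([1034, 319, 81]) cube([61, 20, 1150]);
translate([1218, 319, 81]) cube([61, 20, 1150]);
translate([1402, 319, 81]) cube([61, 20, 1150]);
translate([1586, 319, 81]) cube([61, 20, 1150]);
translate([1770, 319, 81]) cube([61, 20, 1150]);
translate([1954, 319, 81]) cube([61, 20, 1150]);


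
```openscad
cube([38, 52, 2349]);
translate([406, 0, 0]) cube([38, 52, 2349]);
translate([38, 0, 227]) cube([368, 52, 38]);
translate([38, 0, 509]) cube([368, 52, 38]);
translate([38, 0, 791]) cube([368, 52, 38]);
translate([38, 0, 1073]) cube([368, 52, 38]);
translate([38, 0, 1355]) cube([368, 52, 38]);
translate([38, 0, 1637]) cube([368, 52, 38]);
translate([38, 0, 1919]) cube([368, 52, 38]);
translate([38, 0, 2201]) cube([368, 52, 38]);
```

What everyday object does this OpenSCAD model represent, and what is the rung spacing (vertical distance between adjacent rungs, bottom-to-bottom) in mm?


A ladder. The rung spacing is 282 mm.

Two tall 38×52 posts with 8 short bars between them — a ladder. Adjacent rungs sit at z = 227 and z = 509, so the spacing is 509 − 227 = 282 mm.


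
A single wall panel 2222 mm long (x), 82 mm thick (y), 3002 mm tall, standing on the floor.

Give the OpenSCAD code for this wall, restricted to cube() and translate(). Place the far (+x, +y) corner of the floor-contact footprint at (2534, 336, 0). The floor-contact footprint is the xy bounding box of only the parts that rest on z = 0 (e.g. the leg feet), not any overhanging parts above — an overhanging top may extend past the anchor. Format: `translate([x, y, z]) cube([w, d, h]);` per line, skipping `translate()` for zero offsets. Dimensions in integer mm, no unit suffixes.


translate([312, 254, 0]) cube([2222, 82, 3002]);


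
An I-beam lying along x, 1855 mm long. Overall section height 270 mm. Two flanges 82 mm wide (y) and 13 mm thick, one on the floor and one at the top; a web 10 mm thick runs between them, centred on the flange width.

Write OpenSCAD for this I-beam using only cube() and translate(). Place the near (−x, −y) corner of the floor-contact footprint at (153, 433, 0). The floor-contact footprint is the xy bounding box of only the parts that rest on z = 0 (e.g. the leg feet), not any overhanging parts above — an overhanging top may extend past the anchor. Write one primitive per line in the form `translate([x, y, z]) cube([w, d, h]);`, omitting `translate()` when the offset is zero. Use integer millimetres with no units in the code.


translate([153, 433, 0]) cube([1855, 82, 13]);
translate([153, 469, 13]) cube([1855, 10, 244]);
translate([153, 433, 257]) cube([1855, 82, 13]);


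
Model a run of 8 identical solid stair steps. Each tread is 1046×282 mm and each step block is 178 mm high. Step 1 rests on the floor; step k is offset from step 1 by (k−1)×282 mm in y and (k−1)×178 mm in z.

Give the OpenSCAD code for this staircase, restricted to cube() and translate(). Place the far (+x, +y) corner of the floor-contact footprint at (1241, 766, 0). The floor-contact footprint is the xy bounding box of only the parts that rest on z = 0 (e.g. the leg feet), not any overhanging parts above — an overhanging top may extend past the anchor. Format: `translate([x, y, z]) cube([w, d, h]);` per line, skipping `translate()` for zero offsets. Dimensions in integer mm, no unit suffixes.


translate([195, 484, 0]) cube([1046, 282, 178]);
translate([195, 766, 178]) cube([1046, 282, 178]);
translate([195, 1048, 356]) cube([1046, 282, 178]);
translate([195, 1330, 534]) cube([1046, 282, 178]);
translate([195, 1612, 712]) cube([1046, 282, 178]);
translate([195, 1894, 890]) cube([1046, 282, 178]);
translate([195, 2176, 1068]) cube([1046, 282, 178]);
translate([195, 2458, 1246]) cube([1046, 282, 178]);


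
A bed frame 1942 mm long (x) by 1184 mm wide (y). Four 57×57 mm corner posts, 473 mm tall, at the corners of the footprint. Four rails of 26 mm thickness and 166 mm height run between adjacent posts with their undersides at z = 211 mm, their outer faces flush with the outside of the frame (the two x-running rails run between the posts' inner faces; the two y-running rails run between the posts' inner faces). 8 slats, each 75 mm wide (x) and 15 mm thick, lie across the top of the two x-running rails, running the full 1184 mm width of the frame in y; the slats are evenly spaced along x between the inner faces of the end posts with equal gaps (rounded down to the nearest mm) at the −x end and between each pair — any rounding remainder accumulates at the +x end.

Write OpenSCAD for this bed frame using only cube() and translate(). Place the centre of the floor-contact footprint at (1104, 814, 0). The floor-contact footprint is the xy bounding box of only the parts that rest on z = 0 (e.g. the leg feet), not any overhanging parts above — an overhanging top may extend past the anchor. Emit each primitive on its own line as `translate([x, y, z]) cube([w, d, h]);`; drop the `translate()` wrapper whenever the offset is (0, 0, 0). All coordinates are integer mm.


translate([133, 222, 0]) cube([57, 57, 473]);
translate([133, 1349, 0]) cube([57, 57, 473]);
translate([2018, 222, 0]) cube([57, 57, 473]);
translate([2018, 1349, 0]) cube([57, 57, 473]);
translate([190, 222, 211]) cube([1828, 26, 166]);
translate([190, 1380, 211]) cube([1828, 26, 166]);
translate([133, 279, 211]) cube([26, 1070, 166]);
translate([2049, 279, 211]) cube([26, 1070, 166]);
translate([326, 222, 377]) cube([75, 1184, 15]);
translate([537, 222, 377]) cube([75, 1184, 15]);
translate([748, 222, 377]) cube([75, 1184, 15]);
translate([959, 222, 377]) cube([75, 1184, 15]);
translate([1170, 222, 377]) cube([75, 1184, 15]);
translate([1381, 222, 377]) cube([75, 1184, 15]);
translate([1592, 222, 377]) cube([75, 1184, 15]);
translate([1803, 222, 377]) cube([75, 1184, 15]);


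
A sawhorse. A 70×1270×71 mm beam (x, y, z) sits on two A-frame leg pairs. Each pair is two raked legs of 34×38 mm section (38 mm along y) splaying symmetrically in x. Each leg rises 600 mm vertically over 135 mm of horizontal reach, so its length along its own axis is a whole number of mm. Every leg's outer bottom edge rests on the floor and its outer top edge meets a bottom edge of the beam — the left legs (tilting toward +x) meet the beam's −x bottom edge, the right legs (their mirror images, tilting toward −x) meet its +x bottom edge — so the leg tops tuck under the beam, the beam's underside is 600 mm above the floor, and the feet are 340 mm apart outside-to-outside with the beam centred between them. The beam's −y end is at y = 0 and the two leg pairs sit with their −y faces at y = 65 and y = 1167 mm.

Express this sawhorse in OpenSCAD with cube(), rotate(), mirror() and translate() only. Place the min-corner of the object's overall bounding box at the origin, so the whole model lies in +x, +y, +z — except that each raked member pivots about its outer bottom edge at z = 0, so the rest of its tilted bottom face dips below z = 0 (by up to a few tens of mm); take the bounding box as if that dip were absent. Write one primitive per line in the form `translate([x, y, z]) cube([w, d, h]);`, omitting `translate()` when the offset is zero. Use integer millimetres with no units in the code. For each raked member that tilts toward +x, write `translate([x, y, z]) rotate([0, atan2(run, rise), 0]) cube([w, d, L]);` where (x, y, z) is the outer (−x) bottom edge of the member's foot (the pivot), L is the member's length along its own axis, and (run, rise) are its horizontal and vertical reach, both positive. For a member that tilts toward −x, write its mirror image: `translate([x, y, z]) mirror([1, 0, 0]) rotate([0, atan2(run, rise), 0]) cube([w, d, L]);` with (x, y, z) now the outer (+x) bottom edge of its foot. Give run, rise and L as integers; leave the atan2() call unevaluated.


translate([135, 0, 600]) cube([70, 1270, 71]);
translate([0, 65, 0]) rotate([0, atan2(135, 600), 0]) cube([34, 38, 615]);
translate([340, 65, 0]) mirror([1, 0, 0]) rotate([0, atan2(135, 600), 0]) cube([34, 38, 615]);
translate([0, 1167, 0]) rotate([0, atan2(135, 600), 0]) cube([34, 38, 615]);
translate([340, 1167, 0]) mirror([1, 0, 0]) rotate([0, atan2(135, 600), 0]) cube([34, 38, 615]);


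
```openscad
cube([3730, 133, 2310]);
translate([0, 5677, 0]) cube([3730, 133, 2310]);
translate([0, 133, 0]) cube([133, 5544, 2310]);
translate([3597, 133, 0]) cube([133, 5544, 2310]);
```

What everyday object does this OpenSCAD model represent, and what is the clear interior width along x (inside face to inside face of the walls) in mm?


A house (or room) frame. The interior width is 3464 mm.

Four 2310 mm walls enclosing a rectangle with no floor or roof — a room or house frame. Outside width is 3730 mm and wall thickness is 133 mm, so the interior width is 3730 − 2 × 133 = 3464 mm.


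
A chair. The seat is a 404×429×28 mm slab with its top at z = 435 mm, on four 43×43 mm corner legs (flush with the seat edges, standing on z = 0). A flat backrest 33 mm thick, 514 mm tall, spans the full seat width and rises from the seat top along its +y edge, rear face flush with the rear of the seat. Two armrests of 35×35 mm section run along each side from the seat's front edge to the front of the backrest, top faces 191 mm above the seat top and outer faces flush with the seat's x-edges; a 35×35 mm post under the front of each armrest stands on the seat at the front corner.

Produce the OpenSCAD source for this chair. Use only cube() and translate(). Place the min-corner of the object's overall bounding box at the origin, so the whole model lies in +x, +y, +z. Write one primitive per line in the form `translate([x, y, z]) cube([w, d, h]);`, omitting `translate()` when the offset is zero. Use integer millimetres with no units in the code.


// leg_h = 435 - 28 = 407
// arm post h = 191 - 35 = 156
translate([0, 0, 407]) cube([404, 429, 28]);
cube([43, 43, 407]);
translate([361, 0, 0]) cube([43, 43, 407]);
translate([0, 386, 0]) cube([43, 43, 407]);
translate([361, 386, 0]) cube([43, 43, 407]);
translate([0, 396, 435]) cube([404, 33, 514]);
translate([0, 0, 591]) cube([35, 396, 35]);
translate([369, 0, 591]) cube([35, 396, 35]);
translate([0, 0, 435]) cube([35, 35, 156]);
translate([369, 0, 435]) cube([35, 35, 156]);


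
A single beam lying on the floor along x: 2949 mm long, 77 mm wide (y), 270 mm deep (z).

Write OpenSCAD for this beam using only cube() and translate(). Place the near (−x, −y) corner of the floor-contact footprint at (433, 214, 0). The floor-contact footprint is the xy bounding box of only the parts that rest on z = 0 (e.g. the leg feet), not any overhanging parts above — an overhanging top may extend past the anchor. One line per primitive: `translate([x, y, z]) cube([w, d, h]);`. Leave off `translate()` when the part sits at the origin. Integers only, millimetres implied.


translate([433, 214, 0]) cube([2949, 77, 270]);


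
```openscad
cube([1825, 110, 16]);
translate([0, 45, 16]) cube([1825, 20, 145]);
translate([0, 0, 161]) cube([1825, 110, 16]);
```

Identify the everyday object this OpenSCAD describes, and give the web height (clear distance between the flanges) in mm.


An I-beam. The web height is 145 mm.

Two wide flanges with a thin centred web — an I-beam. Overall 177 mm minus two 16 mm flanges gives a web of 177 − 2·16 = 145 mm.


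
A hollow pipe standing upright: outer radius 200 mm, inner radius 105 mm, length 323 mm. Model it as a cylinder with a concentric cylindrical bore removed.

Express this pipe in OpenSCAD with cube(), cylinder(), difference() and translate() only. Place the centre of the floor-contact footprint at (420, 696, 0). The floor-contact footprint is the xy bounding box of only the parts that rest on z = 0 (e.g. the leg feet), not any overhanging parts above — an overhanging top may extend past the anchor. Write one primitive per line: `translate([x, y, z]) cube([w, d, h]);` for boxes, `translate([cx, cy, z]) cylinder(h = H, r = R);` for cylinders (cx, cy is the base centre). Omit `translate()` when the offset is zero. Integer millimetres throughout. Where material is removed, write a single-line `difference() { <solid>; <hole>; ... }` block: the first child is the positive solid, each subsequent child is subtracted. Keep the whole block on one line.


difference() { translate([420, 696, 0]) cylinder(h = 323, r = 200); translate([420, 696, 0]) cylinder(h = 323, r = 105); }


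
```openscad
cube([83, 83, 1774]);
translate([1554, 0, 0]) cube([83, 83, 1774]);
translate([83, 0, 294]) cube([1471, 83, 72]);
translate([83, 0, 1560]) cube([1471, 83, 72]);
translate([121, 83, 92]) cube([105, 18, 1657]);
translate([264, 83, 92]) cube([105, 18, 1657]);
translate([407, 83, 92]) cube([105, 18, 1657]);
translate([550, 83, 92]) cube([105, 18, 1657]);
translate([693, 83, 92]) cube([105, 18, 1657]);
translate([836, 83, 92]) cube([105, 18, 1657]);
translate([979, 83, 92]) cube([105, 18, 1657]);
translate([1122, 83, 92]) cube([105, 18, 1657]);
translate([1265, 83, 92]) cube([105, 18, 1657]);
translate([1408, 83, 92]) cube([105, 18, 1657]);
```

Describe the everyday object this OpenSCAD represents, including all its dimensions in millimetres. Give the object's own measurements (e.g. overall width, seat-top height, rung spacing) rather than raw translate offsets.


A fence section. Two 83×83 mm posts, 1774 mm tall, stand on the floor with a clear span of 1471 mm between their inner faces. Two horizontal rails of 83×72 mm section span the gap between the posts with their undersides at z = 294 mm and z = 1560 mm, flush with the posts' −y face. 10 pickets, each 105 mm wide, 18 mm thick and 1657 mm tall, are fixed to the +y face of the rails with their bottoms at z = 92 mm, spaced across the span with a 38 mm gap after the −x post and between neighbouring pickets, with 41 mm left before the +x post.


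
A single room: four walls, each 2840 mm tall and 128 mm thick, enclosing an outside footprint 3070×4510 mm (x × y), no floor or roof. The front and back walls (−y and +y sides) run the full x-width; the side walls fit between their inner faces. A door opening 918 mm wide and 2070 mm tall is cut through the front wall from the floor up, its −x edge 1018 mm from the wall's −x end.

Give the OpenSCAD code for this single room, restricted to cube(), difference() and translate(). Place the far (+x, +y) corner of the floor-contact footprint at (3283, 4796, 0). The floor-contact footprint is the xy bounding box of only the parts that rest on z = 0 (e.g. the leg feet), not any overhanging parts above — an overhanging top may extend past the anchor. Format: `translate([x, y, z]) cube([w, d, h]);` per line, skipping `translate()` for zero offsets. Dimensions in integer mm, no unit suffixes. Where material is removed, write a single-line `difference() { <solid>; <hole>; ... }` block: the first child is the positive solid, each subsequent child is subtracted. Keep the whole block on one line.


difference() { translate([213, 286, 0]) cube([3070, 128, 2840]); translate([1231, 286, 0]) cube([918, 128, 2070]); }
translate([213, 4668, 0]) cube([3070, 128, 2840]);
translate([213, 414, 0]) cube([128, 4254, 2840]);
translate([3155, 414, 0]) cube([128, 4254, 2840]);


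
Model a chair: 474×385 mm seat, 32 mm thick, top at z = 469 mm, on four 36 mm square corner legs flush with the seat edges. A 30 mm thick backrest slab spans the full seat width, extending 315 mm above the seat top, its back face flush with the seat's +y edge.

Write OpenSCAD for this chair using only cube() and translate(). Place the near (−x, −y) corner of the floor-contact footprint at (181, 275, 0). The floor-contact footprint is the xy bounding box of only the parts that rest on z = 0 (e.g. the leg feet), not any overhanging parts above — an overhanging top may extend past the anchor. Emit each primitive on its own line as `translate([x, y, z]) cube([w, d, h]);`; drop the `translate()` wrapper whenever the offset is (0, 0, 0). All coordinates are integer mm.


translate([181, 275, 437]) cube([474, 385, 32]);
translate([181, 275, 0]) cube([36, 36, 437]);
translate([619, 275, 0]) cube([36, 36, 437]);
translate([181, 624, 0]) cube([36, 36, 437]);
translate([619, 624, 0]) cube([36, 36, 437]);
translate([181, 630, 469]) cube([474, 30, 315]);


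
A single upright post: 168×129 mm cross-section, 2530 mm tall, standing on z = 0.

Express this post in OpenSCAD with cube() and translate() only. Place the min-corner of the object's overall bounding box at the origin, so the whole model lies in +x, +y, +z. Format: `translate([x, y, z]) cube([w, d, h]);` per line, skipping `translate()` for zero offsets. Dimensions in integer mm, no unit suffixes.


cube([168, 129, 2530]);


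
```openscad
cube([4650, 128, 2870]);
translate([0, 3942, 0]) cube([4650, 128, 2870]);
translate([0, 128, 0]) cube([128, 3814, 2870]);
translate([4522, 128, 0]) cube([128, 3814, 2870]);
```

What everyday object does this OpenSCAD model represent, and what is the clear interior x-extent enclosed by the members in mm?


A house (or room) frame. The interior width is 4394 mm.

Four 2870 mm walls enclosing a rectangle with no floor or roof — a room or house frame. Outside width is 4650 mm and wall thickness is 128 mm, so the interior width is 4650 − 2 × 128 = 4394 mm.


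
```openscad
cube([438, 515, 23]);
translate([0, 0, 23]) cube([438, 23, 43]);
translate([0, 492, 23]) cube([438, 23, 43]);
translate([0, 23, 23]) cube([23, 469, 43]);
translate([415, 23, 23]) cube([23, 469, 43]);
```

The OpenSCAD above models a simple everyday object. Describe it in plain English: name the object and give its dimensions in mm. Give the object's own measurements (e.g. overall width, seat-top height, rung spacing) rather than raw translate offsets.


An open-topped rectangular box: outside dimensions 438×515×66 mm, with a uniform wall and base thickness of 23 mm. The base is a full 438×515 slab on the floor; four walls sit on top of the base. The front and back walls (the −y and +y sides) span the full width; the two side walls fit between them.


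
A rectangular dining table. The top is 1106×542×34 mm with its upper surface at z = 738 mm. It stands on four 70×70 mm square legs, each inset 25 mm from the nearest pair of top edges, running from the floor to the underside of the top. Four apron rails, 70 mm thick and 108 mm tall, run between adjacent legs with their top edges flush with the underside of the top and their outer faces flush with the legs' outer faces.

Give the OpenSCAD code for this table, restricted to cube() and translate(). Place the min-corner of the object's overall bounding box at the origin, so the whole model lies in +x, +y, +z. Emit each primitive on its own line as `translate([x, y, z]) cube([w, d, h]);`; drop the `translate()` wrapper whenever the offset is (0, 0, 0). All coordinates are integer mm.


translate([0, 0, 704]) cube([1106, 542, 34]);
translate([25, 25, 0]) cube([70, 70, 704]);
translate([1011, 25, 0]) cube([70, 70, 704]);
translate([25, 447, 0]) cube([70, 70, 704]);
translate([1011, 447, 0]) cube([70, 70, 704]);
translate([95, 25, 596]) cube([916, 70, 108]);
translate([95, 447, 596]) cube([916, 70, 108]);
translate([25, 95, 596]) cube([70, 352, 108]);
translate([1011, 95, 596]) cube([70, 352, 108]);


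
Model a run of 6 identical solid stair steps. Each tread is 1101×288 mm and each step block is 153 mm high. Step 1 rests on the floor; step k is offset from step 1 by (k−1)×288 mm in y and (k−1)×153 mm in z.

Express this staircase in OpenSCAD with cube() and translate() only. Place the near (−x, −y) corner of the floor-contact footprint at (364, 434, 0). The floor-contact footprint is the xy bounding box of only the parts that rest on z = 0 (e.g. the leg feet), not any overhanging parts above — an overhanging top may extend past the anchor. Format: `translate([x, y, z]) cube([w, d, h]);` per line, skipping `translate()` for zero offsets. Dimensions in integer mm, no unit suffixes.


translate([364, 434, 0]) cube([1101, 288, 153]);
translate([364, 722, 153]) cube([1101, 288, 153]);
translate([364, 1010, 306]) cube([1101, 288, 153]);
translate([364, 1298, 459]) cube([1101, 288, 153]);
translate([364, 1586, 612]) cube([1101, 288, 153]);
translate([364, 1874, 765]) cube([1101, 288, 153]);


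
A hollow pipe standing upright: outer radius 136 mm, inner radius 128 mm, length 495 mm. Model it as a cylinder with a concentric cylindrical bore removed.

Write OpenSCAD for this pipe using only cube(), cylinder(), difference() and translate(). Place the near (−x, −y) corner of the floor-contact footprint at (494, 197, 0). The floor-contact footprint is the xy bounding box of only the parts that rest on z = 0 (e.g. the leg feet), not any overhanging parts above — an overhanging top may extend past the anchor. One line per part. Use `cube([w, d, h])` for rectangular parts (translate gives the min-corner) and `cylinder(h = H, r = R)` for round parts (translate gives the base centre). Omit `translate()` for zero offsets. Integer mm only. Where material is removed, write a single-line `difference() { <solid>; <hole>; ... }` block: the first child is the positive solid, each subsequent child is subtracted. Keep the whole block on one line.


difference() { translate([630, 333, 0]) cylinder(h = 495, r = 136); translate([630, 333, 0]) cylinder(h = 495, r = 128); }


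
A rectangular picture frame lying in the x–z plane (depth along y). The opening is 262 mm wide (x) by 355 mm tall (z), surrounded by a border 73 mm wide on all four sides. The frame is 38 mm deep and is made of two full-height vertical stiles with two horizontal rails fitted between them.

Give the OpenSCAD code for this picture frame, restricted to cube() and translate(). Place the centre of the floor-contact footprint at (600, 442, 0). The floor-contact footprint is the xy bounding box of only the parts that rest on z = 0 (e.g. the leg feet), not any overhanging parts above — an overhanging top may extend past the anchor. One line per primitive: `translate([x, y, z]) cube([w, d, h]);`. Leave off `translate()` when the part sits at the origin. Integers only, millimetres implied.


translate([396, 423, 0]) cube([73, 38, 501]);
translate([731, 423, 0]) cube([73, 38, 501]);
translate([469, 423, 0]) cube([262, 38, 73]);
translate([469, 423, 428]) cube([262, 38, 73]);


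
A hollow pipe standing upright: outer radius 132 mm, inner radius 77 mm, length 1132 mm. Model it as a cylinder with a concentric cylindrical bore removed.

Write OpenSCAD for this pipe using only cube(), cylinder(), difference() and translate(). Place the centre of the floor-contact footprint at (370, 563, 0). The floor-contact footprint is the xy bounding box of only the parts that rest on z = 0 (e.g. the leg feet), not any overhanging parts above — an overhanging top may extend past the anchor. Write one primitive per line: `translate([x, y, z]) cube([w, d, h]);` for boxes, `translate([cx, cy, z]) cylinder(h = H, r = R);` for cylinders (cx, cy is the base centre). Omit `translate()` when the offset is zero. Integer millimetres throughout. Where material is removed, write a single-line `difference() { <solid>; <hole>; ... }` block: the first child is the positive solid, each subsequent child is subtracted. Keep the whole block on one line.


difference() { translate([370, 563, 0]) cylinder(h = 1132, r = 132); translate([370, 563, 0]) cylinder(h = 1132, r = 77); }


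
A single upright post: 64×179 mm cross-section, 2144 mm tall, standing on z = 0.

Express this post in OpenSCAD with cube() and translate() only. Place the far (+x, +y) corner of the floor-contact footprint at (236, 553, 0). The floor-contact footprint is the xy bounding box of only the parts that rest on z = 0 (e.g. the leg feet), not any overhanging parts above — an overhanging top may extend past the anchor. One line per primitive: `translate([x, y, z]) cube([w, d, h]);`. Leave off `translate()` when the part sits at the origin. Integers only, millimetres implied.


translate([172, 374, 0]) cube([64, 179, 2144]);


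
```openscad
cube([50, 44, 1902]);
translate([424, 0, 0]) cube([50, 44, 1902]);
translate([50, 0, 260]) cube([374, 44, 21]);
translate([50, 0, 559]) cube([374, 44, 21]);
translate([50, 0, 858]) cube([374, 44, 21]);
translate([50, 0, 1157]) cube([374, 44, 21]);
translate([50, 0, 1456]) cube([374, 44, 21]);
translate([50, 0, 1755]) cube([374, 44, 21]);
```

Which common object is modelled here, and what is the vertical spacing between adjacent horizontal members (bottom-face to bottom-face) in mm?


A ladder. The rung spacing is 299 mm.

Two tall 50×44 posts with 6 short bars between them — a ladder. Adjacent rungs sit at z = 260 and z = 559, so the spacing is 559 − 260 = 299 mm.


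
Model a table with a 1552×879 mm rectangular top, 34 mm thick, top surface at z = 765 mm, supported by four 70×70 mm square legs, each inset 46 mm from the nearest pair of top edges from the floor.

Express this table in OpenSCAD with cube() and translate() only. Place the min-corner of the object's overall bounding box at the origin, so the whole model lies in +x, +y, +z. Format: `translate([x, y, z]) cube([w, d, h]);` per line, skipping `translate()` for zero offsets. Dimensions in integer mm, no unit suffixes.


translate([0, 0, 731]) cube([1552, 879, 34]);
translate([46, 46, 0]) cube([70, 70, 731]);
translate([1436, 46, 0]) cube([70, 70, 731]);
translate([46, 763, 0]) cube([70, 70, 731]);
translate([1436, 763, 0]) cube([70, 70, 731]);


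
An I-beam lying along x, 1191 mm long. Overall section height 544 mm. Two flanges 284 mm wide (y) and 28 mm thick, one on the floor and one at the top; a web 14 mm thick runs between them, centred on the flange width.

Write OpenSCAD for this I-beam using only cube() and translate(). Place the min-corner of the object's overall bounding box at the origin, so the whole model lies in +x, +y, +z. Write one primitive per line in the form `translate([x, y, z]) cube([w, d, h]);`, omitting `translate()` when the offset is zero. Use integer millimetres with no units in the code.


cube([1191, 284, 28]);
translate([0, 135, 28]) cube([1191, 14, 488]);
translate([0, 0, 516]) cube([1191, 284, 28]);


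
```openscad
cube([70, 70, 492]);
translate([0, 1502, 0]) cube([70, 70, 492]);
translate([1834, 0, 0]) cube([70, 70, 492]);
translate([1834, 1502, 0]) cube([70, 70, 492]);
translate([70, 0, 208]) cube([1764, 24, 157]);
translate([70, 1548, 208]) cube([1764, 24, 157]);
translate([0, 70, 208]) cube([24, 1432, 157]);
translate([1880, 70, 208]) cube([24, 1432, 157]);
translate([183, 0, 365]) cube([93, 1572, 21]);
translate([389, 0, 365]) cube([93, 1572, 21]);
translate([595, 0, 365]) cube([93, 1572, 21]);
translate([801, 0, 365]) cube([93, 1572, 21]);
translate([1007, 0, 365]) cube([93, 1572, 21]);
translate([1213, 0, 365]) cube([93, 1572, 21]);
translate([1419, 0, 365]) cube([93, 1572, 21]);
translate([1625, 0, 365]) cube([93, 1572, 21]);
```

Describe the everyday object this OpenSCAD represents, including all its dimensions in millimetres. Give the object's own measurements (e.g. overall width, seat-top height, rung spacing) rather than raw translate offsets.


A bed frame 1904 mm long (x) by 1572 mm wide (y). Four 70×70 mm corner posts, 492 mm tall, at the corners of the footprint. Four rails of 24 mm thickness and 157 mm height run between adjacent posts with their undersides at z = 208 mm, their outer faces flush with the outside of the frame (the two x-running rails run between the posts' inner faces; the two y-running rails run between the posts' inner faces). 8 slats, each 93 mm wide (x) and 21 mm thick, lie across the top of the two x-running rails, running the full 1572 mm width of the frame in y; along x they sit between the end posts with a 113 mm gap after the −x posts and between neighbouring slats, leaving 116 mm before the +x posts.


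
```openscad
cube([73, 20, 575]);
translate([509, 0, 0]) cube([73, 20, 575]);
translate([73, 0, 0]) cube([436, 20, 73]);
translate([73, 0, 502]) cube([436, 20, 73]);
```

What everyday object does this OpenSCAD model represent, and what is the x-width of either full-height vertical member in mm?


A picture frame. The border width is 73 mm.

Four thin pieces enclosing a rectangular opening — a picture frame. The two full-height stiles are 575 mm tall; the top rail sits at z = 502 and is 73 mm tall, so the border above the opening is 575 − 502 = 73 mm, matching the stile x-width.


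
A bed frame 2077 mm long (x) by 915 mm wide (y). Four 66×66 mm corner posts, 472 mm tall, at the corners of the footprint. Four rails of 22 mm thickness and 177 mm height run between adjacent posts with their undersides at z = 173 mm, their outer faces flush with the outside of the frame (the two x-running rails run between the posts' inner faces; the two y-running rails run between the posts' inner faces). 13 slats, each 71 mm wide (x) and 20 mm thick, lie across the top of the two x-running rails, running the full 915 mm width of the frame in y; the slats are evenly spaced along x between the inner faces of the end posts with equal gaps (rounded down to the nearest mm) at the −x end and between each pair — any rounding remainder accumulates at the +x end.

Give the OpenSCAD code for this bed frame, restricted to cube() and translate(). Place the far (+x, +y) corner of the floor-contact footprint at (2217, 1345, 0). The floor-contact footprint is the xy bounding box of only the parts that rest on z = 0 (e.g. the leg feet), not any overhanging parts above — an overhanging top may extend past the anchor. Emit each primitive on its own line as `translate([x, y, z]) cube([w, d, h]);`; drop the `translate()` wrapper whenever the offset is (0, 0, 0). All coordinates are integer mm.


translate([140, 430, 0]) cube([66, 66, 472]);
translate([140, 1279, 0]) cube([66, 66, 472]);
translate([2151, 430, 0]) cube([66, 66, 472]);
translate([2151, 1279, 0]) cube([66, 66, 472]);
translate([206, 430, 173]) cube([1945, 22, 177]);
translate([206, 1323, 173]) cube([1945, 22, 177]);
translate([140, 496, 173]) cube([22, 783, 177]);
translate([2195, 496, 173]) cube([22, 783, 177]);
translate([279, 430, 350]) cube([71, 915, 20]);
translate([423, 430, 350]) cube([71, 915, 20]);
translate([567, 430, 350]) cube([71, 915, 20]);
translate([711, 430, 350]) cube([71, 915, 20]);
translate([855, 430, 350]) cube([71, 915, 20]);
translate([999, 430, 350]) cube([71, 915, 20]);
translate([1143, 430, 350]) cube([71, 915, 20]);
translate([1287, 430, 350]) cube([71, 915, 20]);
translate([1431, 430, 350]) cube([71, 915, 20]);
translate([1575, 430, 350]) cube([71, 915, 20]);
translate([1719, 430, 350]) cube([71, 915, 20]);
translate([1863, 430, 350]) cube([71, 915, 20]);
translate([2007, 430, 350]) cube([71, 915, 20]);
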